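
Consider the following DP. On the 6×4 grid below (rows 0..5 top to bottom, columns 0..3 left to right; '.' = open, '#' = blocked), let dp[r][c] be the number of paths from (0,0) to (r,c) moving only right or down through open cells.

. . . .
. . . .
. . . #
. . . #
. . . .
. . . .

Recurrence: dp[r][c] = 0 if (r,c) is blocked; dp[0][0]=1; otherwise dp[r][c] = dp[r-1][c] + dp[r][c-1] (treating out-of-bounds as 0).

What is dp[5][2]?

21

r\c   0   1   2   3
  0   1   1   1   1
  1   1   2   3   4
  2   1   3   6   0
  3   1   4  10   0
  4   1   5  15  15
  5   1   6  21  36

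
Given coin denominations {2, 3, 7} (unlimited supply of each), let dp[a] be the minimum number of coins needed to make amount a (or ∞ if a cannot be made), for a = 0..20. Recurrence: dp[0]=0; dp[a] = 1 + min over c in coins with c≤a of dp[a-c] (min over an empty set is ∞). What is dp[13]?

 a  0  1  2  3  4  5  6  7  8  9 10 11 12 13 14 15 16 17 18 19 20
dp  0  -  1  1  2  2  2  1  3  2  2  3  3  3  2  4  3  3  4  4  4
(- denotes ∞ / unreachable)

3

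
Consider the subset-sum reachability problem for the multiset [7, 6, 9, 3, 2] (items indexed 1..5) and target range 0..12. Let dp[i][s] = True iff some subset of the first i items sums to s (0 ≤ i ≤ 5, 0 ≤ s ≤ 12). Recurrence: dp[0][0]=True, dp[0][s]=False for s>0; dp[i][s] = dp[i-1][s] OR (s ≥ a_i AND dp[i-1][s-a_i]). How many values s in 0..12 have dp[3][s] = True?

4

i\s   0   1   2   3   4   5   6   7   8   9  10  11  12
  0   T   F   F   F   F   F   F   F   F   F   F   F   F
  1   T   F   F   F   F   F   F   T   F   F   F   F   F
  2   T   F   F   F   F   F   T   T   F   F   F   F   F
  3   T   F   F   F   F   F   T   T   F   T   F   F   F
  4   T   F   F   T   F   F   T   T   F   T   T   F   T
  5   T   F   T   T   F   T   T   T   T   T   T   T   T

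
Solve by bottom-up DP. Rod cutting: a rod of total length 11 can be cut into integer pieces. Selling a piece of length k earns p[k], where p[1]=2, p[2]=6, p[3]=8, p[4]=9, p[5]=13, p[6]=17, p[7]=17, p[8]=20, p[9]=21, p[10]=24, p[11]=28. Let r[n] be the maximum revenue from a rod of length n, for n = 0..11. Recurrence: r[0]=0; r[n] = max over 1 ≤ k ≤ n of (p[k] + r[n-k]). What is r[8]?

   n    0    1    2    3    4    5    6    7    8    9   10   11
r[n]    0    2    6    8   12   14   18   20   24   26   30   32

24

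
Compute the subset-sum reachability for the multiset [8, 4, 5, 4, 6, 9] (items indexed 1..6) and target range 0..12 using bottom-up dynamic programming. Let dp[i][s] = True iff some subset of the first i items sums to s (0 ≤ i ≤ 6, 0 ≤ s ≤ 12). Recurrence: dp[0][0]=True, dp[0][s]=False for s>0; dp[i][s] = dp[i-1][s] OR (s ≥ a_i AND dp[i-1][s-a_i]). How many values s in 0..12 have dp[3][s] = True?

6

i\s   0   1   2   3   4   5   6   7   8   9  10  11  12
  0   T   F   F   F   F   F   F   F   F   F   F   F   F
  1   T   F   F   F   F   F   F   F   T   F   F   F   F
  2   T   F   F   F   T   F   F   F   T   F   F   F   T
  3   T   F   F   F   T   T   F   F   T   T   F   F   T
  4   T   F   F   F   T   T   F   F   T   T   F   F   T
  5   T   F   F   F   T   T   T   F   T   T   T   T   T
  6   T   F   F   F   T   T   T   F   T   T   T   T   T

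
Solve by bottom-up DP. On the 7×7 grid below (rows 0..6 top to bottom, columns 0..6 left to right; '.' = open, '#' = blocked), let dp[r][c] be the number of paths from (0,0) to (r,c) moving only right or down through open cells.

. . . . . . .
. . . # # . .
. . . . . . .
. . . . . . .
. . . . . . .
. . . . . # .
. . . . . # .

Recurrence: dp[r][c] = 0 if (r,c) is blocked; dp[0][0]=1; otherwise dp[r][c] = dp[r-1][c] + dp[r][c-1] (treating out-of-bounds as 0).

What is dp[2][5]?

r\c   0   1   2   3   4   5   6
  0   1   1   1   1   1   1   1
  1   1   2   3   0   0   1   2
  2   1   3   6   6   6   7   9
  3   1   4  10  16  22  29  38
  4   1   5  15  31  53  82 120
  5   1   6  21  52 105   0 120
  6   1   7  28  80 185   0 120

7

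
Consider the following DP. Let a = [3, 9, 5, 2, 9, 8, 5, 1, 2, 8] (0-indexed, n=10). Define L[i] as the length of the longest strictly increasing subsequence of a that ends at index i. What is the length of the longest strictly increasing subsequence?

3

   i    0    1    2    3    4    5    6    7    8    9
a[i]    3    9    5    2    9    8    5    1    2    8
L[i]    1    2    2    1    3    3    2    1    2    3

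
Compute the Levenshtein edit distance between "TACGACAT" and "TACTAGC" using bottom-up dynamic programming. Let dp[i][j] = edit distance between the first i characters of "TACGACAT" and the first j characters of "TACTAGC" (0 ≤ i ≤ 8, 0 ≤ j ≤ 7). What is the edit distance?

4

   ''  T  A  C  T  A  G  C
''  0  1  2  3  4  5  6  7
 T  1  0  1  2  3  4  5  6
 A  2  1  0  1  2  3  4  5
 C  3  2  1  0  1  2  3  4
 G  4  3  2  1  1  2  2  3
 A  5  4  3  2  2  1  2  3
 C  6  5  4  3  3  2  2  2
 A  7  6  5  4  4  3  3  3
 T  8  7  6  5  4  4  4  4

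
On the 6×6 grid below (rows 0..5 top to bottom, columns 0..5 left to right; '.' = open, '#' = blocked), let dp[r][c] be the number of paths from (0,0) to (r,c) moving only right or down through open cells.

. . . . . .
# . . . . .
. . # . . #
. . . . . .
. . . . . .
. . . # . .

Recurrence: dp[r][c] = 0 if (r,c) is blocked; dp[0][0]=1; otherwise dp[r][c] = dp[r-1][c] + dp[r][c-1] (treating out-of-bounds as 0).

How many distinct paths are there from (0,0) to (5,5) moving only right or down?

45

r\c   0   1   2   3   4   5
  0   1   1   1   1   1   1
  1   0   1   2   3   4   5
  2   0   1   0   3   7   0
  3   0   1   1   4  11  11
  4   0   1   2   6  17  28
  5   0   1   3   0  17  45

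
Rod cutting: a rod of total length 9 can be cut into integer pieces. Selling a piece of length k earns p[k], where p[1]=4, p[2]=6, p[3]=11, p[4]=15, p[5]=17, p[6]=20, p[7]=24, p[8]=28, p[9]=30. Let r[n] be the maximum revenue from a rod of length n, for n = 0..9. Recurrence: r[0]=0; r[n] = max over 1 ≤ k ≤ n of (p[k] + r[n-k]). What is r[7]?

28

   n    0    1    2    3    4    5    6    7    8    9
r[n]    0    4    8   12   16   20   24   28   32   36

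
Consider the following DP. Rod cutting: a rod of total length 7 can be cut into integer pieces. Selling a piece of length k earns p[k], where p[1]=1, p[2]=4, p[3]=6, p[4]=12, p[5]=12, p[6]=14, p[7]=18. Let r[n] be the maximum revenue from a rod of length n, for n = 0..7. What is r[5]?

   n    0    1    2    3    4    5    6    7
r[n]    0    1    4    6   12   13   16   18

13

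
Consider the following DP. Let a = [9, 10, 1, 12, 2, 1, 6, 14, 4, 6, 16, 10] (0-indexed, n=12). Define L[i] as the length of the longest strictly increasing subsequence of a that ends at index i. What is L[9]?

   i    0    1    2    3    4    5    6    7    8    9   10   11
a[i]    9   10    1   12    2    1    6   14    4    6   16   10
L[i]    1    2    1    3    2    1    3    4    3    4    5    5

4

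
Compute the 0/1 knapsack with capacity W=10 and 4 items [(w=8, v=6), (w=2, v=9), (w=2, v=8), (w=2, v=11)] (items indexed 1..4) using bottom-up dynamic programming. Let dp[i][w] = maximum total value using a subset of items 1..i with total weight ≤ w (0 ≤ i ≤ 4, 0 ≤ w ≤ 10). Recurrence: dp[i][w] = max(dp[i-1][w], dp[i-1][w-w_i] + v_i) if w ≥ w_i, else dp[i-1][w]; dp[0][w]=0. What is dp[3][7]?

i\w   0   1   2   3   4   5   6   7   8   9  10
  0   0   0   0   0   0   0   0   0   0   0   0
  1   0   0   0   0   0   0   0   0   6   6   6
  2   0   0   9   9   9   9   9   9   9   9  15
  3   0   0   9   9  17  17  17  17  17  17  17
  4   0   0  11  11  20  20  28  28  28  28  28

17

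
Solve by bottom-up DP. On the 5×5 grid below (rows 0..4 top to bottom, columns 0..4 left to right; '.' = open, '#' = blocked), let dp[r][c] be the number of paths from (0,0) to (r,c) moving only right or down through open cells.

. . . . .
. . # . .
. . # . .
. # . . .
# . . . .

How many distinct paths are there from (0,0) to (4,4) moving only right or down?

5

r\c   0   1   2   3   4
  0   1   1   1   1   1
  1   1   2   0   1   2
  2   1   3   0   1   3
  3   1   0   0   1   4
  4   0   0   0   1   5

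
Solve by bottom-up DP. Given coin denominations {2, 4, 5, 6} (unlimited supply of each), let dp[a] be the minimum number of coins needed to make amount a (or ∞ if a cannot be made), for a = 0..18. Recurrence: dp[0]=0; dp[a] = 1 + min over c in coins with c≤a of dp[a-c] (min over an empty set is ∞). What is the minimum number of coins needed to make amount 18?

 a  0  1  2  3  4  5  6  7  8  9 10 11 12 13 14 15 16 17 18
dp  0  -  1  -  1  1  1  2  2  2  2  2  2  3  3  3  3  3  3
(- denotes ∞ / unreachable)

3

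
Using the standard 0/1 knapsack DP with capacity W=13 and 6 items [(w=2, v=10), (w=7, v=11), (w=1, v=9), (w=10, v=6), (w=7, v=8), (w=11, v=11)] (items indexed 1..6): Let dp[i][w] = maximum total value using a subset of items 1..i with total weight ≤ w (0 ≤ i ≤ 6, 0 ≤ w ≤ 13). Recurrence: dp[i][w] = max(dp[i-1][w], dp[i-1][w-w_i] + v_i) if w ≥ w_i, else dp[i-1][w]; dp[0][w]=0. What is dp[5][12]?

30

i\w   0   1   2   3   4   5   6   7   8   9  10  11  12  13
  0   0   0   0   0   0   0   0   0   0   0   0   0   0   0
  1   0   0  10  10  10  10  10  10  10  10  10  10  10  10
  2   0   0  10  10  10  10  10  11  11  21  21  21  21  21
  3   0   9  10  19  19  19  19  19  20  21  30  30  30  30
  4   0   9  10  19  19  19  19  19  20  21  30  30  30  30
  5   0   9  10  19  19  19  19  19  20  21  30  30  30  30
  6   0   9  10  19  19  19  19  19  20  21  30  30  30  30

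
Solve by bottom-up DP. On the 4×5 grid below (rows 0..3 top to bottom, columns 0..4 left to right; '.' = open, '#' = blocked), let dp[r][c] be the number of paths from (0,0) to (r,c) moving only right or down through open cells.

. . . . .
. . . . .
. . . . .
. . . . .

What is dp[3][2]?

10

r\c   0   1   2   3   4
  0   1   1   1   1   1
  1   1   2   3   4   5
  2   1   3   6  10  15
  3   1   4  10  20  35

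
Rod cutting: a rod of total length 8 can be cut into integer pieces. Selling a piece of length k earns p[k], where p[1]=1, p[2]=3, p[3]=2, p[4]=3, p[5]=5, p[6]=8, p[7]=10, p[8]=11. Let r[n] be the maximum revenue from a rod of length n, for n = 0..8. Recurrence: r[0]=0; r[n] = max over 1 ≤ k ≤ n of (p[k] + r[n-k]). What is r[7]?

   n    0    1    2    3    4    5    6    7    8
r[n]    0    1    3    4    6    7    9   10   12

10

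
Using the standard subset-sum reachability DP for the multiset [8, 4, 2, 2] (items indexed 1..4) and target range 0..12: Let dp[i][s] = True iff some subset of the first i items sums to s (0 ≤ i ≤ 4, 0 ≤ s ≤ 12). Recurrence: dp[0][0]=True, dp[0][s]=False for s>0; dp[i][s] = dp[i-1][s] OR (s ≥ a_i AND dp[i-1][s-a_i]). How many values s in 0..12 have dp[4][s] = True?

i\s   0   1   2   3   4   5   6   7   8   9  10  11  12
  0   T   F   F   F   F   F   F   F   F   F   F   F   F
  1   T   F   F   F   F   F   F   F   T   F   F   F   F
  2   T   F   F   F   T   F   F   F   T   F   F   F   T
  3   T   F   T   F   T   F   T   F   T   F   T   F   T
  4   T   F   T   F   T   F   T   F   T   F   T   F   T

7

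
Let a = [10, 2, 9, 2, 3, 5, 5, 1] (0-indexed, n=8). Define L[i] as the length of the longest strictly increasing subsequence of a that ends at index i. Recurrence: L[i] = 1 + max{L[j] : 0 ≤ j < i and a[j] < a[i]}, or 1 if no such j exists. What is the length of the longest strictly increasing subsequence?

3

   i    0    1    2    3    4    5    6    7
a[i]   10    2    9    2    3    5    5    1
L[i]    1    1    2    1    2    3    3    1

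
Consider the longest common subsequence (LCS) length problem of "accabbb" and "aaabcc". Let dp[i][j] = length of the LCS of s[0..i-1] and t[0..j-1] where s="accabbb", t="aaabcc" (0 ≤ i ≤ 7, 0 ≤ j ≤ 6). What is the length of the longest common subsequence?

3

   ''  a  a  a  b  c  c
''  0  0  0  0  0  0  0
 a  0  1  1  1  1  1  1
 c  0  1  1  1  1  2  2
 c  0  1  1  1  1  2  3
 a  0  1  2  2  2  2  3
 b  0  1  2  2  3  3  3
 b  0  1  2  2  3  3  3
 b  0  1  2  2  3  3  3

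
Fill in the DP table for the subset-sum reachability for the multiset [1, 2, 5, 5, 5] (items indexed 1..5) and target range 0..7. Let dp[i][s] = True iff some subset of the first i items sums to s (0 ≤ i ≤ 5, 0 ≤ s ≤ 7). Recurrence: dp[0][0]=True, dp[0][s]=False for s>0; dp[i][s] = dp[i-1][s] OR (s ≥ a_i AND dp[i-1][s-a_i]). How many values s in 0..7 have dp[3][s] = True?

i\s   0   1   2   3   4   5   6   7
  0   T   F   F   F   F   F   F   F
  1   T   T   F   F   F   F   F   F
  2   T   T   T   T   F   F   F   F
  3   T   T   T   T   F   T   T   T
  4   T   T   T   T   F   T   T   T
  5   T   T   T   T   F   T   T   T

7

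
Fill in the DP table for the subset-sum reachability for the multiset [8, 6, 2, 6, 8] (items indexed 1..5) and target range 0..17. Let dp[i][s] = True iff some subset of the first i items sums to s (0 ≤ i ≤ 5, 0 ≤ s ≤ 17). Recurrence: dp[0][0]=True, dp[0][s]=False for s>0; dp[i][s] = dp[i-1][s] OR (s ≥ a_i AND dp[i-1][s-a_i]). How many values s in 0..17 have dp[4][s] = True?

i\s   0   1   2   3   4   5   6   7   8   9  10  11  12  13  14  15  16  17
  0   T   F   F   F   F   F   F   F   F   F   F   F   F   F   F   F   F   F
  1   T   F   F   F   F   F   F   F   T   F   F   F   F   F   F   F   F   F
  2   T   F   F   F   F   F   T   F   T   F   F   F   F   F   T   F   F   F
  3   T   F   T   F   F   F   T   F   T   F   T   F   F   F   T   F   T   F
  4   T   F   T   F   F   F   T   F   T   F   T   F   T   F   T   F   T   F
  5   T   F   T   F   F   F   T   F   T   F   T   F   T   F   T   F   T   F

8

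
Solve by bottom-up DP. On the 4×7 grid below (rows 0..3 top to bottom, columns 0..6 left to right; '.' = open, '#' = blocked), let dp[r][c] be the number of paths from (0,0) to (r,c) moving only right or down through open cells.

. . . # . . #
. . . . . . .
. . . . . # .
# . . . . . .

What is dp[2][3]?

9

r\c   0   1   2   3   4   5   6
  0   1   1   1   0   0   0   0
  1   1   2   3   3   3   3   3
  2   1   3   6   9  12   0   3
  3   0   3   9  18  30  30  33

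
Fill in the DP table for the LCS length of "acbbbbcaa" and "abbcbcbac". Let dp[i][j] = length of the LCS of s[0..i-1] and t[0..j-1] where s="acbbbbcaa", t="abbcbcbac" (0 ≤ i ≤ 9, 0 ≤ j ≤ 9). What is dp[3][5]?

3

   ''  a  b  b  c  b  c  b  a  c
''  0  0  0  0  0  0  0  0  0  0
 a  0  1  1  1  1  1  1  1  1  1
 c  0  1  1  1  2  2  2  2  2  2
 b  0  1  2  2  2  3  3  3  3  3
 b  0  1  2  3  3  3  3  4  4  4
 b  0  1  2  3  3  4  4  4  4  4
 b  0  1  2  3  3  4  4  5  5  5
 c  0  1  2  3  4  4  5  5  5  6
 a  0  1  2  3  4  4  5  5  6  6
 a  0  1  2  3  4  4  5  5  6  6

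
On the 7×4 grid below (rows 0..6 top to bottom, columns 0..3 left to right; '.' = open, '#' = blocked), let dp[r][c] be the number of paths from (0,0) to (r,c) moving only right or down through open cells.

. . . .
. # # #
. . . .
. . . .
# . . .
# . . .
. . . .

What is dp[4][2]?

5

r\c   0   1   2   3
  0   1   1   1   1
  1   1   0   0   0
  2   1   1   1   1
  3   1   2   3   4
  4   0   2   5   9
  5   0   2   7  16
  6   0   2   9  25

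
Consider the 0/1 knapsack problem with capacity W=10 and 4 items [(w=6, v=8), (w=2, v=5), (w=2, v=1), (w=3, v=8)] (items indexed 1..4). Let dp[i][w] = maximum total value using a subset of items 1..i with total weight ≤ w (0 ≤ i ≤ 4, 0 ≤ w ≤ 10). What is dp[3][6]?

i\w   0   1   2   3   4   5   6   7   8   9  10
  0   0   0   0   0   0   0   0   0   0   0   0
  1   0   0   0   0   0   0   8   8   8   8   8
  2   0   0   5   5   5   5   8   8  13  13  13
  3   0   0   5   5   6   6   8   8  13  13  14
  4   0   0   5   8   8  13  13  14  14  16  16

8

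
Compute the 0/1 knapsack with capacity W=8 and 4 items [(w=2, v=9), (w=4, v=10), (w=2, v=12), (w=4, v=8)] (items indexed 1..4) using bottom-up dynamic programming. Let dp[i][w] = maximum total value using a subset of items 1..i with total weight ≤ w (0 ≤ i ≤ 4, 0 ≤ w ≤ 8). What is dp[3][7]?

i\w   0   1   2   3   4   5   6   7   8
  0   0   0   0   0   0   0   0   0   0
  1   0   0   9   9   9   9   9   9   9
  2   0   0   9   9  10  10  19  19  19
  3   0   0  12  12  21  21  22  22  31
  4   0   0  12  12  21  21  22  22  31

22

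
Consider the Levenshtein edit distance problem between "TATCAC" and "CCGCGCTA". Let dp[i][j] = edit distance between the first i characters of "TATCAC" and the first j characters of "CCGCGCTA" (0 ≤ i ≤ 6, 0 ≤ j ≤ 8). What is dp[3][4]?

4

   ''  C  C  G  C  G  C  T  A
''  0  1  2  3  4  5  6  7  8
 T  1  1  2  3  4  5  6  6  7
 A  2  2  2  3  4  5  6  7  6
 T  3  3  3  3  4  5  6  6  7
 C  4  3  3  4  3  4  5  6  7
 A  5  4  4  4  4  4  5  6  6
 C  6  5  4  5  4  5  4  5  6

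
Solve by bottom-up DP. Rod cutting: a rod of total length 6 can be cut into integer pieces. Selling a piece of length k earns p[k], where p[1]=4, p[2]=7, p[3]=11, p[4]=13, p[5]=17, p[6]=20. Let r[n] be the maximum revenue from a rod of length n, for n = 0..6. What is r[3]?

12

   n    0    1    2    3    4    5    6
r[n]    0    4    8   12   16   20   24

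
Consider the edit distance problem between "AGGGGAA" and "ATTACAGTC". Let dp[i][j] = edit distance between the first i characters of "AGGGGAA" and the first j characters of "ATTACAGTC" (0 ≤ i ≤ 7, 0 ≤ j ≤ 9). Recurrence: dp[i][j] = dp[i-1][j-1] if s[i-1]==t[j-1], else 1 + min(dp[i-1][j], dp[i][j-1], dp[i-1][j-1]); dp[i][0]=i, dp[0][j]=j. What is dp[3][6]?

   ''  A  T  T  A  C  A  G  T  C
''  0  1  2  3  4  5  6  7  8  9
 A  1  0  1  2  3  4  5  6  7  8
 G  2  1  1  2  3  4  5  5  6  7
 G  3  2  2  2  3  4  5  5  6  7
 G  4  3  3  3  3  4  5  5  6  7
 G  5  4  4  4  4  4  5  5  6  7
 A  6  5  5  5  4  5  4  5  6  7
 A  7  6  6  6  5  5  5  5  6  7

5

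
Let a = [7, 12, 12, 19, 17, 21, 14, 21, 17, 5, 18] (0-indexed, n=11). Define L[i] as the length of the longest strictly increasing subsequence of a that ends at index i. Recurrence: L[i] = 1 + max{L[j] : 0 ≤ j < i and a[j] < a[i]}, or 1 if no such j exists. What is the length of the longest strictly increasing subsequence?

   i    0    1    2    3    4    5    6    7    8    9   10
a[i]    7   12   12   19   17   21   14   21   17    5   18
L[i]    1    2    2    3    3    4    3    4    4    1    5

5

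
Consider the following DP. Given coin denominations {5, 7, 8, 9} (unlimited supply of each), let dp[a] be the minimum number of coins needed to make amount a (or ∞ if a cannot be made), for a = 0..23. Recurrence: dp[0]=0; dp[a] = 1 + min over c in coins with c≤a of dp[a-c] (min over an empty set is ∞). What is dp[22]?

 a  0  1  2  3  4  5  6  7  8  9 10 11 12 13 14 15 16 17 18 19 20 21 22 23
dp  0  -  -  -  -  1  -  1  1  1  2  -  2  2  2  2  2  2  2  3  3  3  3  3
(- denotes ∞ / unreachable)

3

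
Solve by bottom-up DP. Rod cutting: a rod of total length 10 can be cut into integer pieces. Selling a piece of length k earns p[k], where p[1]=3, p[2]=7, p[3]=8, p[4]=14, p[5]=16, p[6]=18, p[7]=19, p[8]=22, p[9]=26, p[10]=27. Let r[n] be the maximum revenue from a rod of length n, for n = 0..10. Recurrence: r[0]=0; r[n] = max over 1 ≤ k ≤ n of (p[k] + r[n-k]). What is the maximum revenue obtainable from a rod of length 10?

   n    0    1    2    3    4    5    6    7    8    9   10
r[n]    0    3    7   10   14   17   21   24   28   31   35

35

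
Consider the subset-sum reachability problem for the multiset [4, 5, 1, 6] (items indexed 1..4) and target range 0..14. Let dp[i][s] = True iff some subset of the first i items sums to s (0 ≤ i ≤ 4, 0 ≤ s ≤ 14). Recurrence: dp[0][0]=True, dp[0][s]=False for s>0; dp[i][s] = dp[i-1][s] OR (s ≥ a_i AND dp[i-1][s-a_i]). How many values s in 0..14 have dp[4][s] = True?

10

i\s   0   1   2   3   4   5   6   7   8   9  10  11  12  13  14
  0   T   F   F   F   F   F   F   F   F   F   F   F   F   F   F
  1   T   F   F   F   T   F   F   F   F   F   F   F   F   F   F
  2   T   F   F   F   T   T   F   F   F   T   F   F   F   F   F
  3   T   T   F   F   T   T   T   F   F   T   T   F   F   F   F
  4   T   T   F   F   T   T   T   T   F   T   T   T   T   F   F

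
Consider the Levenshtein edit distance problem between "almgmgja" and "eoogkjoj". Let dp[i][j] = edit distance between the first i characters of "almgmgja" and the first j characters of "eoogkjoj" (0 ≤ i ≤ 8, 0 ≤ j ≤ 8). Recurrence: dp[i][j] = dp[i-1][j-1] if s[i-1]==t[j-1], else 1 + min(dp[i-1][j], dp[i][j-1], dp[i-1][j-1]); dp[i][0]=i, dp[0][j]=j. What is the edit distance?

   ''  e  o  o  g  k  j  o  j
''  0  1  2  3  4  5  6  7  8
 a  1  1  2  3  4  5  6  7  8
 l  2  2  2  3  4  5  6  7  8
 m  3  3  3  3  4  5  6  7  8
 g  4  4  4  4  3  4  5  6  7
 m  5  5  5  5  4  4  5  6  7
 g  6  6  6  6  5  5  5  6  7
 j  7  7  7  7  6  6  5  6  6
 a  8  8  8  8  7  7  6  6  7

7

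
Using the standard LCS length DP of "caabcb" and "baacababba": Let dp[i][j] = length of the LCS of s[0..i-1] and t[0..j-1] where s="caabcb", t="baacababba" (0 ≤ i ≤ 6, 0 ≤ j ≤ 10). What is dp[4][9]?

   ''  b  a  a  c  a  b  a  b  b  a
''  0  0  0  0  0  0  0  0  0  0  0
 c  0  0  0  0  1  1  1  1  1  1  1
 a  0  0  1  1  1  2  2  2  2  2  2
 a  0  0  1  2  2  2  2  3  3  3  3
 b  0  1  1  2  2  2  3  3  4  4  4
 c  0  1  1  2  3  3  3  3  4  4  4
 b  0  1  1  2  3  3  4  4  4  5  5

4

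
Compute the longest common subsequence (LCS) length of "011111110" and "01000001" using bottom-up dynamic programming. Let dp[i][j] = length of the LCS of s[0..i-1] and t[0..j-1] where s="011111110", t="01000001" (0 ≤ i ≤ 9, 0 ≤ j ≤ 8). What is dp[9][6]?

   ''  0  1  0  0  0  0  0  1
''  0  0  0  0  0  0  0  0  0
 0  0  1  1  1  1  1  1  1  1
 1  0  1  2  2  2  2  2  2  2
 1  0  1  2  2  2  2  2  2  3
 1  0  1  2  2  2  2  2  2  3
 1  0  1  2  2  2  2  2  2  3
 1  0  1  2  2  2  2  2  2  3
 1  0  1  2  2  2  2  2  2  3
 1  0  1  2  2  2  2  2  2  3
 0  0  1  2  3  3  3  3  3  3

3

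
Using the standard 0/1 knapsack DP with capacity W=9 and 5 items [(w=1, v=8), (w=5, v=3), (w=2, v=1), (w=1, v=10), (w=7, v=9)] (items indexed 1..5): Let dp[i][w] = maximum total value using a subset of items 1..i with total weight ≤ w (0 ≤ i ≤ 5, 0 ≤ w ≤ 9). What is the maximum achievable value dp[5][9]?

i\w   0   1   2   3   4   5   6   7   8   9
  0   0   0   0   0   0   0   0   0   0   0
  1   0   8   8   8   8   8   8   8   8   8
  2   0   8   8   8   8   8  11  11  11  11
  3   0   8   8   9   9   9  11  11  12  12
  4   0  10  18  18  19  19  19  21  21  22
  5   0  10  18  18  19  19  19  21  21  27

27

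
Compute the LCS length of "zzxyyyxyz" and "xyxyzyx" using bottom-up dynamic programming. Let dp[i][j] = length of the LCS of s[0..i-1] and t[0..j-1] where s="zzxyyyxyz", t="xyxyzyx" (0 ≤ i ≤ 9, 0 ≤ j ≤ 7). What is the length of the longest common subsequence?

   ''  x  y  x  y  z  y  x
''  0  0  0  0  0  0  0  0
 z  0  0  0  0  0  1  1  1
 z  0  0  0  0  0  1  1  1
 x  0  1  1  1  1  1  1  2
 y  0  1  2  2  2  2  2  2
 y  0  1  2  2  3  3  3  3
 y  0  1  2  2  3  3  4  4
 x  0  1  2  3  3  3  4  5
 y  0  1  2  3  4  4  4  5
 z  0  1  2  3  4  5  5  5

5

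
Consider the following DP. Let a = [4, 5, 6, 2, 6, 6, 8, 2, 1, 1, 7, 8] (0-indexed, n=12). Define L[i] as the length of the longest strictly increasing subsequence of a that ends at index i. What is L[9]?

   i    0    1    2    3    4    5    6    7    8    9   10   11
a[i]    4    5    6    2    6    6    8    2    1    1    7    8
L[i]    1    2    3    1    3    3    4    1    1    1    4    5

1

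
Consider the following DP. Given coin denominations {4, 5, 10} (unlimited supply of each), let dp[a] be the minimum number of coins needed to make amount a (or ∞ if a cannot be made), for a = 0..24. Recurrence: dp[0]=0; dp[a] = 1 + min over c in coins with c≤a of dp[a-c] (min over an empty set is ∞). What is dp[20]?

2

 a  0  1  2  3  4  5  6  7  8  9 10 11 12 13 14 15 16 17 18 19 20 21 22 23 24
dp  0  -  -  -  1  1  -  -  2  2  1  -  3  3  2  2  4  4  3  3  2  5  4  4  3
(- denotes ∞ / unreachable)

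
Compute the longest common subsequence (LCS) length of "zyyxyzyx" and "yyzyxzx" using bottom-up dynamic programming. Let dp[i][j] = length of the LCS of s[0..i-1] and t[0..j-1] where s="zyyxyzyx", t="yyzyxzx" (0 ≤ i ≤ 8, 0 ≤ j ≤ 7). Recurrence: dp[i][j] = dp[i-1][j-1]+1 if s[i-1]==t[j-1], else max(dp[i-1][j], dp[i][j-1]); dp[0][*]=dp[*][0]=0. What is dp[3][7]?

   ''  y  y  z  y  x  z  x
''  0  0  0  0  0  0  0  0
 z  0  0  0  1  1  1  1  1
 y  0  1  1  1  2  2  2  2
 y  0  1  2  2  2  2  2  2
 x  0  1  2  2  2  3  3  3
 y  0  1  2  2  3  3  3  3
 z  0  1  2  3  3  3  4  4
 y  0  1  2  3  4  4  4  4
 x  0  1  2  3  4  5  5  5

2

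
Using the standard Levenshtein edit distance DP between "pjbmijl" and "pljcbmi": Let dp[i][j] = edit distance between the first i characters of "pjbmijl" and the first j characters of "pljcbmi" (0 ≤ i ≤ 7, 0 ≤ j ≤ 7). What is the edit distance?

4

   ''  p  l  j  c  b  m  i
''  0  1  2  3  4  5  6  7
 p  1  0  1  2  3  4  5  6
 j  2  1  1  1  2  3  4  5
 b  3  2  2  2  2  2  3  4
 m  4  3  3  3  3  3  2  3
 i  5  4  4  4  4  4  3  2
 j  6  5  5  4  5  5  4  3
 l  7  6  5  5  5  6  5  4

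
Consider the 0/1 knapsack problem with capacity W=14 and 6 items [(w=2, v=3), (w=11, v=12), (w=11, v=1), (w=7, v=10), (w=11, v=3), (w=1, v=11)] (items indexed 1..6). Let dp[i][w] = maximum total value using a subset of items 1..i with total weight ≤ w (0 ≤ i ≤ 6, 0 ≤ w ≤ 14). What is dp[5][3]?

i\w   0   1   2   3   4   5   6   7   8   9  10  11  12  13  14
  0   0   0   0   0   0   0   0   0   0   0   0   0   0   0   0
  1   0   0   3   3   3   3   3   3   3   3   3   3   3   3   3
  2   0   0   3   3   3   3   3   3   3   3   3  12  12  15  15
  3   0   0   3   3   3   3   3   3   3   3   3  12  12  15  15
  4   0   0   3   3   3   3   3  10  10  13  13  13  13  15  15
  5   0   0   3   3   3   3   3  10  10  13  13  13  13  15  15
  6   0  11  11  14  14  14  14  14  21  21  24  24  24  24  26

3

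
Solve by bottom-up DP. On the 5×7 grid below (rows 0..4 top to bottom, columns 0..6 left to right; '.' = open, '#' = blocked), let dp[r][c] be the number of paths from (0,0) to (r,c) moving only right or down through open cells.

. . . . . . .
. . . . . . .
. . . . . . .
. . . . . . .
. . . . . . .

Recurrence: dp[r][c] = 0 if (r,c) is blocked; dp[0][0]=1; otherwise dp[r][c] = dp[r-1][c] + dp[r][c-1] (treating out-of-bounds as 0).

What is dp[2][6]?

28

r\c   0   1   2   3   4   5   6
  0   1   1   1   1   1   1   1
  1   1   2   3   4   5   6   7
  2   1   3   6  10  15  21  28
  3   1   4  10  20  35  56  84
  4   1   5  15  35  70 126 210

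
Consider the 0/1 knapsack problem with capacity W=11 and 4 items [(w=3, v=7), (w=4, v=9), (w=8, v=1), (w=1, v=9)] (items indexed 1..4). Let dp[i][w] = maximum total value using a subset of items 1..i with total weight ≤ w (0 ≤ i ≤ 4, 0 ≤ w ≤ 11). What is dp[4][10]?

i\w   0   1   2   3   4   5   6   7   8   9  10  11
  0   0   0   0   0   0   0   0   0   0   0   0   0
  1   0   0   0   7   7   7   7   7   7   7   7   7
  2   0   0   0   7   9   9   9  16  16  16  16  16
  3   0   0   0   7   9   9   9  16  16  16  16  16
  4   0   9   9   9  16  18  18  18  25  25  25  25

25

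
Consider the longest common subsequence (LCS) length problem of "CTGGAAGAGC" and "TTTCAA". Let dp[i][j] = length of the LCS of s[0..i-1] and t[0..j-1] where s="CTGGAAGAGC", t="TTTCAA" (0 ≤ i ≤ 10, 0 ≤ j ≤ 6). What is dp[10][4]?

   ''  T  T  T  C  A  A
''  0  0  0  0  0  0  0
 C  0  0  0  0  1  1  1
 T  0  1  1  1  1  1  1
 G  0  1  1  1  1  1  1
 G  0  1  1  1  1  1  1
 A  0  1  1  1  1  2  2
 A  0  1  1  1  1  2  3
 G  0  1  1  1  1  2  3
 A  0  1  1  1  1  2  3
 G  0  1  1  1  1  2  3
 C  0  1  1  1  2  2  3

2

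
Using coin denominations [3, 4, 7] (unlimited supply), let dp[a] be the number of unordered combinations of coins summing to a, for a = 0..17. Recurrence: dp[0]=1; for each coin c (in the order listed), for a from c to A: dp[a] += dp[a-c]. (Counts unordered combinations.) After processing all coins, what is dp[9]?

after  coin     0     1     2     3     4     5     6     7     8     9    10    11    12    13    14    15    16    17
          3     1     0     0     1     0     0     1     0     0     1     0     0     1     0     0     1     0     0
          4     1     0     0     1     1     0     1     1     1     1     1     1     2     1     1     2     2     1
          7     1     0     0     1     1     0     1     2     1     1     2     2     2     2     3     3     3     3

1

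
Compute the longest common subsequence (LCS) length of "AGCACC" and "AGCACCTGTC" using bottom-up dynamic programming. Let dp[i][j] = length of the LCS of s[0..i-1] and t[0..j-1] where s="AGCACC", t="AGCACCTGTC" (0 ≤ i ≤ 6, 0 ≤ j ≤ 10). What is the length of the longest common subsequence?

   ''  A  G  C  A  C  C  T  G  T  C
''  0  0  0  0  0  0  0  0  0  0  0
 A  0  1  1  1  1  1  1  1  1  1  1
 G  0  1  2  2  2  2  2  2  2  2  2
 C  0  1  2  3  3  3  3  3  3  3  3
 A  0  1  2  3  4  4  4  4  4  4  4
 C  0  1  2  3  4  5  5  5  5  5  5
 C  0  1  2  3  4  5  6  6  6  6  6

6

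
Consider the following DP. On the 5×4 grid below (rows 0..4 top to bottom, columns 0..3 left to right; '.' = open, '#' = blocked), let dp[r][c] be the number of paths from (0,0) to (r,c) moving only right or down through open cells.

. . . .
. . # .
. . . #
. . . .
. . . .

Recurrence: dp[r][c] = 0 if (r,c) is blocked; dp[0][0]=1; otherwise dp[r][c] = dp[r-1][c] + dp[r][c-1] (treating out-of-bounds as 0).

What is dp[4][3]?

r\c   0   1   2   3
  0   1   1   1   1
  1   1   2   0   1
  2   1   3   3   0
  3   1   4   7   7
  4   1   5  12  19

19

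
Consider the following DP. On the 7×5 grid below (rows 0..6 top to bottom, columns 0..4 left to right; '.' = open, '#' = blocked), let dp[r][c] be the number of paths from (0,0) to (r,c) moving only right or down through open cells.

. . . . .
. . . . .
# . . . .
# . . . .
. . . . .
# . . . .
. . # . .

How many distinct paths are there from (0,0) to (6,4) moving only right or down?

127

r\c   0   1   2   3   4
  0   1   1   1   1   1
  1   1   2   3   4   5
  2   0   2   5   9  14
  3   0   2   7  16  30
  4   0   2   9  25  55
  5   0   2  11  36  91
  6   0   2   0  36 127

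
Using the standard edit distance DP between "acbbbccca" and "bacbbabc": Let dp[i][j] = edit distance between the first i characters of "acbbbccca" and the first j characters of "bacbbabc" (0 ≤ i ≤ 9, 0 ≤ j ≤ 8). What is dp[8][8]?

   ''  b  a  c  b  b  a  b  c
''  0  1  2  3  4  5  6  7  8
 a  1  1  1  2  3  4  5  6  7
 c  2  2  2  1  2  3  4  5  6
 b  3  2  3  2  1  2  3  4  5
 b  4  3  3  3  2  1  2  3  4
 b  5  4  4  4  3  2  2  2  3
 c  6  5  5  4  4  3  3  3  2
 c  7  6  6  5  5  4  4  4  3
 c  8  7  7  6  6  5  5  5  4
 a  9  8  7  7  7  6  5  6  5

4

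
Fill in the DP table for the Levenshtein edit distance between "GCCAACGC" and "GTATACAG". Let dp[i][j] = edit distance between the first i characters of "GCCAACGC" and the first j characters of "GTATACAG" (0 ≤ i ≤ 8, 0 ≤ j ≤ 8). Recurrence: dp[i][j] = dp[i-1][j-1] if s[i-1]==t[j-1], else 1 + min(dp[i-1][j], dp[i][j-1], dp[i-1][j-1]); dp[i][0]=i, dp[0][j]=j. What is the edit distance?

5

   ''  G  T  A  T  A  C  A  G
''  0  1  2  3  4  5  6  7  8
 G  1  0  1  2  3  4  5  6  7
 C  2  1  1  2  3  4  4  5  6
 C  3  2  2  2  3  4  4  5  6
 A  4  3  3  2  3  3  4  4  5
 A  5  4  4  3  3  3  4  4  5
 C  6  5  5  4  4  4  3  4  5
 G  7  6  6  5  5  5  4  4  4
 C  8  7  7  6  6  6  5  5  5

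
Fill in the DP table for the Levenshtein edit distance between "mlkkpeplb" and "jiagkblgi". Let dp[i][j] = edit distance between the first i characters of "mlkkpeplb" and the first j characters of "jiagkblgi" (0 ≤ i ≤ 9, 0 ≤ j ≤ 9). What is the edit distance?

9

   ''  j  i  a  g  k  b  l  g  i
''  0  1  2  3  4  5  6  7  8  9
 m  1  1  2  3  4  5  6  7  8  9
 l  2  2  2  3  4  5  6  6  7  8
 k  3  3  3  3  4  4  5  6  7  8
 k  4  4  4  4  4  4  5  6  7  8
 p  5  5  5  5  5  5  5  6  7  8
 e  6  6  6  6  6  6  6  6  7  8
 p  7  7  7  7  7  7  7  7  7  8
 l  8  8  8  8  8  8  8  7  8  8
 b  9  9  9  9  9  9  8  8  8  9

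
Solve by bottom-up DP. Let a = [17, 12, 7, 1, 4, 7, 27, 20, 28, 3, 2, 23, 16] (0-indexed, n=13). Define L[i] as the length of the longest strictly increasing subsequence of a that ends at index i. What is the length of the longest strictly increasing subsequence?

   i    0    1    2    3    4    5    6    7    8    9   10   11   12
a[i]   17   12    7    1    4    7   27   20   28    3    2   23   16
L[i]    1    1    1    1    2    3    4    4    5    2    2    5    4

5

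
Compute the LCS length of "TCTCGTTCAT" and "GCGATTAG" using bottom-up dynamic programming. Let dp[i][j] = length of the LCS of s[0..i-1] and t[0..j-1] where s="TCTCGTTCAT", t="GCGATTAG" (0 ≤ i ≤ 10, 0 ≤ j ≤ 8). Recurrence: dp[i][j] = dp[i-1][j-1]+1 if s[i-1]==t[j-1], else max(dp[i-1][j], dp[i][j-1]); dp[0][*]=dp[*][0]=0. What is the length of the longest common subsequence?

   ''  G  C  G  A  T  T  A  G
''  0  0  0  0  0  0  0  0  0
 T  0  0  0  0  0  1  1  1  1
 C  0  0  1  1  1  1  1  1  1
 T  0  0  1  1  1  2  2  2  2
 C  0  0  1  1  1  2  2  2  2
 G  0  1  1  2  2  2  2  2  3
 T  0  1  1  2  2  3  3  3  3
 T  0  1  1  2  2  3  4  4  4
 C  0  1  2  2  2  3  4  4  4
 A  0  1  2  2  3  3  4  5  5
 T  0  1  2  2  3  4  4  5  5

5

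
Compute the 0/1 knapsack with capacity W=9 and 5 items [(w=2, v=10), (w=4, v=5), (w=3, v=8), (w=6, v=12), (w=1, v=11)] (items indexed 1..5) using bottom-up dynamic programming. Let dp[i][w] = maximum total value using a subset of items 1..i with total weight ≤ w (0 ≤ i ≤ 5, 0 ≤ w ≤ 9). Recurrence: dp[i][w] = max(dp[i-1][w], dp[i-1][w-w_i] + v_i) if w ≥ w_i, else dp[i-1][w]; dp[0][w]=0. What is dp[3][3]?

10

i\w   0   1   2   3   4   5   6   7   8   9
  0   0   0   0   0   0   0   0   0   0   0
  1   0   0  10  10  10  10  10  10  10  10
  2   0   0  10  10  10  10  15  15  15  15
  3   0   0  10  10  10  18  18  18  18  23
  4   0   0  10  10  10  18  18  18  22  23
  5   0  11  11  21  21  21  29  29  29  33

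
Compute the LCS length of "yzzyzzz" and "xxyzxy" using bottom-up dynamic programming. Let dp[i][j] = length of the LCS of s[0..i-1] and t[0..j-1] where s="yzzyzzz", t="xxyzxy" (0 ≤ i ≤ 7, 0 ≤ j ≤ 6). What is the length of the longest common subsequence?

3

   ''  x  x  y  z  x  y
''  0  0  0  0  0  0  0
 y  0  0  0  1  1  1  1
 z  0  0  0  1  2  2  2
 z  0  0  0  1  2  2  2
 y  0  0  0  1  2  2  3
 z  0  0  0  1  2  2  3
 z  0  0  0  1  2  2  3
 z  0  0  0  1  2  2  3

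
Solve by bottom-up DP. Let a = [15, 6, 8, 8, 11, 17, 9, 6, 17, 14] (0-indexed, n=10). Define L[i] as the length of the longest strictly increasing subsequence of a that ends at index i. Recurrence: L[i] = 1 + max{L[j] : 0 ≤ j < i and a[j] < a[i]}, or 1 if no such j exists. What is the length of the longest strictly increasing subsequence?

4

   i    0    1    2    3    4    5    6    7    8    9
a[i]   15    6    8    8   11   17    9    6   17   14
L[i]    1    1    2    2    3    4    3    1    4    4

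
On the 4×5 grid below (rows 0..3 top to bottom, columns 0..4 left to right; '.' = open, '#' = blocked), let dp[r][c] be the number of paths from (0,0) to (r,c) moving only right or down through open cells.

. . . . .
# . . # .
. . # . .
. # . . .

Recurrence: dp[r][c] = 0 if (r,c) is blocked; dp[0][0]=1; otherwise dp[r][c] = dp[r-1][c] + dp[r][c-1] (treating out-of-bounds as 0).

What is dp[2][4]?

1

r\c   0   1   2   3   4
  0   1   1   1   1   1
  1   0   1   2   0   1
  2   0   1   0   0   1
  3   0   0   0   0   1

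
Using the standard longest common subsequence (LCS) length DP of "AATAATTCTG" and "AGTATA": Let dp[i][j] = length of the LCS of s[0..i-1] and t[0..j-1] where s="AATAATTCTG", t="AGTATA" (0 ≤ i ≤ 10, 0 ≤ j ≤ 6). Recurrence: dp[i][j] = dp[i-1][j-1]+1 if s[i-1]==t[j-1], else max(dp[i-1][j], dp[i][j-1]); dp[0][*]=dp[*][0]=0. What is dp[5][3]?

2

   ''  A  G  T  A  T  A
''  0  0  0  0  0  0  0
 A  0  1  1  1  1  1  1
 A  0  1  1  1  2  2  2
 T  0  1  1  2  2  3  3
 A  0  1  1  2  3  3  4
 A  0  1  1  2  3  3  4
 T  0  1  1  2  3  4  4
 T  0  1  1  2  3  4  4
 C  0  1  1  2  3  4  4
 T  0  1  1  2  3  4  4
 G  0  1  2  2  3  4  4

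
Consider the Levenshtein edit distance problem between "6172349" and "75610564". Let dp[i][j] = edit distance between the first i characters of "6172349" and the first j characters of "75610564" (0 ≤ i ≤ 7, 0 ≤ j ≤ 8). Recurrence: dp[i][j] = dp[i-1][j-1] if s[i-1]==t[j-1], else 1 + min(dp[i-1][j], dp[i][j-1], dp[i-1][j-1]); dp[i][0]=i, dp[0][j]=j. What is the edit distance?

   ''  7  5  6  1  0  5  6  4
''  0  1  2  3  4  5  6  7  8
 6  1  1  2  2  3  4  5  6  7
 1  2  2  2  3  2  3  4  5  6
 7  3  2  3  3  3  3  4  5  6
 2  4  3  3  4  4  4  4  5  6
 3  5  4  4  4  5  5  5  5  6
 4  6  5  5  5  5  6  6  6  5
 9  7  6  6  6  6  6  7  7  6

6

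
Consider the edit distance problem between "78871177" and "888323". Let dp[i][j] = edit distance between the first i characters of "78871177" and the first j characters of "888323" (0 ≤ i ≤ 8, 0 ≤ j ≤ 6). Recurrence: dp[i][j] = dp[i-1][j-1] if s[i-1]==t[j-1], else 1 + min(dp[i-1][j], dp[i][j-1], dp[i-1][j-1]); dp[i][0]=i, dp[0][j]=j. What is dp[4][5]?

3

   ''  8  8  8  3  2  3
''  0  1  2  3  4  5  6
 7  1  1  2  3  4  5  6
 8  2  1  1  2  3  4  5
 8  3  2  1  1  2  3  4
 7  4  3  2  2  2  3  4
 1  5  4  3  3  3  3  4
 1  6  5  4  4  4  4  4
 7  7  6  5  5  5  5  5
 7  8  7  6  6  6  6  6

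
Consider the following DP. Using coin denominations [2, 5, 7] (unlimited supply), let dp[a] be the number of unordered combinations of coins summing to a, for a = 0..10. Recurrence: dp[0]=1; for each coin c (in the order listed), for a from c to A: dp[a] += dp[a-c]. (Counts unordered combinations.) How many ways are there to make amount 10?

after  coin     0     1     2     3     4     5     6     7     8     9    10
          2     1     0     1     0     1     0     1     0     1     0     1
          5     1     0     1     0     1     1     1     1     1     1     2
          7     1     0     1     0     1     1     1     2     1     2     2

2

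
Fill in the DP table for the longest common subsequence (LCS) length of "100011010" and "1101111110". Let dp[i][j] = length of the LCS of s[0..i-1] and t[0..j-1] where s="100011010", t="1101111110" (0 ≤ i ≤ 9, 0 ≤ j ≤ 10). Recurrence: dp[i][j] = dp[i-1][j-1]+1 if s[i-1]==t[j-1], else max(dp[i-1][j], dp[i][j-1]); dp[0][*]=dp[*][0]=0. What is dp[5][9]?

   ''  1  1  0  1  1  1  1  1  1  0
''  0  0  0  0  0  0  0  0  0  0  0
 1  0  1  1  1  1  1  1  1  1  1  1
 0  0  1  1  2  2  2  2  2  2  2  2
 0  0  1  1  2  2  2  2  2  2  2  3
 0  0  1  1  2  2  2  2  2  2  2  3
 1  0  1  2  2  3  3  3  3  3  3  3
 1  0  1  2  2  3  4  4  4  4  4  4
 0  0  1  2  3  3  4  4  4  4  4  5
 1  0  1  2  3  4  4  5  5  5  5  5
 0  0  1  2  3  4  4  5  5  5  5  6

3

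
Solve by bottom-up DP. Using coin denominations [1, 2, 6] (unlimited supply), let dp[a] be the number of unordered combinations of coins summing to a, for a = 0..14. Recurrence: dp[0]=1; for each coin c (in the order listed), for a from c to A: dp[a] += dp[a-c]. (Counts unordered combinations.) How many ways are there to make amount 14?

15

after  coin     0     1     2     3     4     5     6     7     8     9    10    11    12    13    14
          1     1     1     1     1     1     1     1     1     1     1     1     1     1     1     1
          2     1     1     2     2     3     3     4     4     5     5     6     6     7     7     8
          6     1     1     2     2     3     3     5     5     7     7     9     9    12    12    15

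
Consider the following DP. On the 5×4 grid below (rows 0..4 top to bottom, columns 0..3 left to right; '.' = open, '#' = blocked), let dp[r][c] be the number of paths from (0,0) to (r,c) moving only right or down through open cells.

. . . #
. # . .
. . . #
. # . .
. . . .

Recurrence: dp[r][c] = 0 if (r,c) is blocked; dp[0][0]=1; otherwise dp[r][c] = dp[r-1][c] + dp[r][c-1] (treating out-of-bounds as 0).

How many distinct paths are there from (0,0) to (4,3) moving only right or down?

r\c   0   1   2   3
  0   1   1   1   0
  1   1   0   1   1
  2   1   1   2   0
  3   1   0   2   2
  4   1   1   3   5

5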